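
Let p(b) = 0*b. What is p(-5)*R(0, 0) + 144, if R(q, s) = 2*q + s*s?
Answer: 144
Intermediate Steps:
p(b) = 0
R(q, s) = s² + 2*q (R(q, s) = 2*q + s² = s² + 2*q)
p(-5)*R(0, 0) + 144 = 0*(0² + 2*0) + 144 = 0*(0 + 0) + 144 = 0*0 + 144 = 0 + 144 = 144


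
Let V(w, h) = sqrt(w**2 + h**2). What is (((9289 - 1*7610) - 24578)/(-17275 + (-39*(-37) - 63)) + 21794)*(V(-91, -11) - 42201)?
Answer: -860003080137/935 + 20378737*sqrt(8402)/935 ≈ -9.1779e+8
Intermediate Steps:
V(w, h) = sqrt(h**2 + w**2)
(((9289 - 1*7610) - 24578)/(-17275 + (-39*(-37) - 63)) + 21794)*(V(-91, -11) - 42201) = (((9289 - 1*7610) - 24578)/(-17275 + (-39*(-37) - 63)) + 21794)*(sqrt((-11)**2 + (-91)**2) - 42201) = (((9289 - 7610) - 24578)/(-17275 + (1443 - 63)) + 21794)*(sqrt(121 + 8281) - 42201) = ((1679 - 24578)/(-17275 + 1380) + 21794)*(sqrt(8402) - 42201) = (-22899/(-15895) + 21794)*(-42201 + sqrt(8402)) = (-22899*(-1/15895) + 21794)*(-42201 + sqrt(8402)) = (1347/935 + 21794)*(-42201 + sqrt(8402)) = 20378737*(-42201 + sqrt(8402))/935 = -860003080137/935 + 20378737*sqrt(8402)/935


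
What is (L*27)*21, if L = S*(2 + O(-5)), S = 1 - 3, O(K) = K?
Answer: 3402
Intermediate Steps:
S = -2
L = 6 (L = -2*(2 - 5) = -2*(-3) = 6)
(L*27)*21 = (6*27)*21 = 162*21 = 3402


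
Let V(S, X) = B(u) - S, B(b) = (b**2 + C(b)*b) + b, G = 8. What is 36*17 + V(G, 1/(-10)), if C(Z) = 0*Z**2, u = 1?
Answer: 606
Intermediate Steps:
C(Z) = 0
B(b) = b + b**2 (B(b) = (b**2 + 0*b) + b = (b**2 + 0) + b = b**2 + b = b + b**2)
V(S, X) = 2 - S (V(S, X) = 1*(1 + 1) - S = 1*2 - S = 2 - S)
36*17 + V(G, 1/(-10)) = 36*17 + (2 - 1*8) = 612 + (2 - 8) = 612 - 6 = 606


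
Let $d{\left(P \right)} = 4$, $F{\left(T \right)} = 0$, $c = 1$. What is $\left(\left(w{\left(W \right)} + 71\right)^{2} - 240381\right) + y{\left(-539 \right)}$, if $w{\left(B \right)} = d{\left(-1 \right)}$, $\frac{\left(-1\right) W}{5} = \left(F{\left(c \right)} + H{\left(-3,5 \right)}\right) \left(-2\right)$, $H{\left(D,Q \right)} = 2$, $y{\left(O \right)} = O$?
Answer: $-235295$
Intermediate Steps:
$W = 20$ ($W = - 5 \left(0 + 2\right) \left(-2\right) = - 5 \cdot 2 \left(-2\right) = \left(-5\right) \left(-4\right) = 20$)
$w{\left(B \right)} = 4$
$\left(\left(w{\left(W \right)} + 71\right)^{2} - 240381\right) + y{\left(-539 \right)} = \left(\left(4 + 71\right)^{2} - 240381\right) - 539 = \left(75^{2} - 240381\right) - 539 = \left(5625 - 240381\right) - 539 = -234756 - 539 = -235295$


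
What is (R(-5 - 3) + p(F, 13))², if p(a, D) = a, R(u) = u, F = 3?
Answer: 25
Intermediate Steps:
(R(-5 - 3) + p(F, 13))² = ((-5 - 3) + 3)² = (-8 + 3)² = (-5)² = 25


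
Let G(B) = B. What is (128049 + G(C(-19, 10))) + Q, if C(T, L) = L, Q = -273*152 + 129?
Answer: 86692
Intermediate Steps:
Q = -41367 (Q = -41496 + 129 = -41367)
(128049 + G(C(-19, 10))) + Q = (128049 + 10) - 41367 = 128059 - 41367 = 86692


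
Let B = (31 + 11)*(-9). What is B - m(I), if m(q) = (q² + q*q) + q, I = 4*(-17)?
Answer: -9558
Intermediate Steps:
I = -68
B = -378 (B = 42*(-9) = -378)
m(q) = q + 2*q² (m(q) = (q² + q²) + q = 2*q² + q = q + 2*q²)
B - m(I) = -378 - (-68)*(1 + 2*(-68)) = -378 - (-68)*(1 - 136) = -378 - (-68)*(-135) = -378 - 1*9180 = -378 - 9180 = -9558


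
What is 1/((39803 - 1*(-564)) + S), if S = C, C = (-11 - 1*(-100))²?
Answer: 1/48288 ≈ 2.0709e-5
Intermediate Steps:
C = 7921 (C = (-11 + 100)² = 89² = 7921)
S = 7921
1/((39803 - 1*(-564)) + S) = 1/((39803 - 1*(-564)) + 7921) = 1/((39803 + 564) + 7921) = 1/(40367 + 7921) = 1/48288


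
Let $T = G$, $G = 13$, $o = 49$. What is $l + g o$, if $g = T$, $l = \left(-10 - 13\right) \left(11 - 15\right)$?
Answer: $729$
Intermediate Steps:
$T = 13$
$l = 92$ ($l = \left(-23\right) \left(-4\right) = 92$)
$g = 13$
$l + g o = 92 + 13 \cdot 49 = 92 + 637 = 729$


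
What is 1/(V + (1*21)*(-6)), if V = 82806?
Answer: 1/82680 ≈ 1.2095e-5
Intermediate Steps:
1/(V + (1*21)*(-6)) = 1/(82806 + (1*21)*(-6)) = 1/(82806 + 21*(-6)) = 1/(82806 - 126) = 1/82680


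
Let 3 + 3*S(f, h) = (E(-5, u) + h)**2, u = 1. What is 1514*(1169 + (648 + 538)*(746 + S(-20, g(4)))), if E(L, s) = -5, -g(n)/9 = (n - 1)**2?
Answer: 17298771722/3 ≈ 5.7663e+9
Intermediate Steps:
g(n) = -9*(-1 + n)**2 (g(n) = -9*(n - 1)**2 = -9*(-1 + n)**2)
S(f, h) = -1 + (-5 + h)**2/3
1514*(1169 + (648 + 538)*(746 + S(-20, g(4)))) = 1514*(1169 + (648 + 538)*(746 + (-1 + (-5 - 9*(-1 + 4)**2)**2/3))) = 1514*(1169 + 1186*(746 + (-1 + (-5 - 9*3**2)**2/3))) = 1514*(1169 + 1186*(746 + (-1 + (-5 - 9*9)**2/3))) = 1514*(1169 + 1186*(746 + (-1 + (-5 - 81)**2/3))) = 1514*(1169 + 1186*(746 + (-1 + (1/3)*(-86)**2))) = 1514*(1169 + 1186*(746 + (-1 + (1/3)*7396))) = 1514*(1169 + 1186*(746 + (-1 + 7396/3))) = 1514*(1169 + 1186*(746 + 7393/3)) = 1514*(1169 + 1186*(9631/3)) = 1514*(1169 + 11422366/3) = 1514*(11425873/3) = 17298771722/3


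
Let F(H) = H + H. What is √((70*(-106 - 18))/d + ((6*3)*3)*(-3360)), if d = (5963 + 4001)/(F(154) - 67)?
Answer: 7*I*√23003114590/2491 ≈ 426.2*I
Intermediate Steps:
F(H) = 2*H
d = 9964/241 (d = (5963 + 4001)/(2*154 - 67) = 9964/(308 - 67) = 9964/241 ≈ 41.344)
√((70*(-106 - 18))/d + ((6*3)*3)*(-3360)) = √((70*(-106 - 18))/(9964/241) + ((6*3)*3)*(-3360)) = √((70*(-124))*(241/9964) + (18*3)*(-3360)) = √(-8680*241/9964 + 54*(-3360)) = √(-522970/2491 - 181440) = √(-452490010/2491) = 7*I*√23003114590/2491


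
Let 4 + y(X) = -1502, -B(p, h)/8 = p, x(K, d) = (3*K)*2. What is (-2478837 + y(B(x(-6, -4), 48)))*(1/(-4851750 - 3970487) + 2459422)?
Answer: -53817499620284325459/8822237 ≈ -6.1002e+12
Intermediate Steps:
x(K, d) = 6*K
B(p, h) = -8*p
y(X) = -1506 (y(X) = -4 - 1502 = -1506)
(-2478837 + y(B(x(-6, -4), 48)))*(1/(-4851750 - 3970487) + 2459422) = (-2478837 - 1506)*(1/(-4851750 - 3970487) + 2459422) = -2480343*(1/(-8822237) + 2459422) = -2480343*(-1/8822237 + 2459422) = -2480343*21697603767013/8822237 = -53817499620284325459/8822237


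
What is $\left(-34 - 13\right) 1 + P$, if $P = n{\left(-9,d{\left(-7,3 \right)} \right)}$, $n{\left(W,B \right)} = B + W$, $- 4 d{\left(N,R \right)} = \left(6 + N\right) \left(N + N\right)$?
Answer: $- \frac{119}{2} \approx -59.5$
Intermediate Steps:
$d{\left(N,R \right)} = - \frac{N \left(6 + N\right)}{2}$ ($d{\left(N,R \right)} = - \frac{\left(6 + N\right) \left(N + N\right)}{4} = - \frac{\left(6 + N\right) 2 N}{4} = - \frac{2 N \left(6 + N\right)}{4} = - \frac{N \left(6 + N\right)}{2}$)
$P = - \frac{25}{2}$ ($P = \left(- \frac{1}{2}\right) \left(-7\right) \left(6 - 7\right) - 9 = \left(- \frac{1}{2}\right) \left(-7\right) \left(-1\right) - 9 = - \frac{7}{2} - 9 = - \frac{25}{2} \approx -12.5$)
$\left(-34 - 13\right) 1 + P = \left(-34 - 13\right) 1 - \frac{25}{2} = \left(-47\right) 1 - \frac{25}{2} = -47 - \frac{25}{2} = - \frac{119}{2}$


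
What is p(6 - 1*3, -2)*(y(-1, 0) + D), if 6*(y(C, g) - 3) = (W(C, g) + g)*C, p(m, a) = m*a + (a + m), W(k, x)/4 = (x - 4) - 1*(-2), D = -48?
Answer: 655/3 ≈ 218.33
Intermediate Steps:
W(k, x) = -8 + 4*x (W(k, x) = 4*((x - 4) - 1*(-2)) = 4*((-4 + x) + 2) = 4*(-2 + x) = -8 + 4*x)
p(m, a) = a + m + a*m (p(m, a) = a*m + (a + m) = a + m + a*m)
y(C, g) = 3 + C*(-8 + 5*g)/6 (y(C, g) = 3 + (((-8 + 4*g) + g)*C)/6 = 3 + ((-8 + 5*g)*C)/6 = 3 + (C*(-8 + 5*g))/6 = 3 + C*(-8 + 5*g)/6)
p(6 - 1*3, -2)*(y(-1, 0) + D) = (-2 + (6 - 1*3) - 2*(6 - 1*3))*((3 - 4/3*(-1) + (5/6)*(-1)*0) - 48) = (-2 + (6 - 3) - 2*(6 - 3))*((3 + 4/3 + 0) - 48) = (-2 + 3 - 2*3)*(13/3 - 48) = (-2 + 3 - 6)*(-131/3) = -5*(-131/3) = 655/3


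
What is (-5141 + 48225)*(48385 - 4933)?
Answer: 1872085968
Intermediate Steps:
(-5141 + 48225)*(48385 - 4933) = 43084*43452 = 1872085968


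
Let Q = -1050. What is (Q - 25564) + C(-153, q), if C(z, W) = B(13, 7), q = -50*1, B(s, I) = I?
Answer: -26607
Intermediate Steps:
q = -50
C(z, W) = 7
(Q - 25564) + C(-153, q) = (-1050 - 25564) + 7 = -26614 + 7 = -26607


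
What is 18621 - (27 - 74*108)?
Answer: 26586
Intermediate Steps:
18621 - (27 - 74*108) = 18621 - (27 - 7992) = 18621 - 1*(-7965) = 18621 + 7965 = 26586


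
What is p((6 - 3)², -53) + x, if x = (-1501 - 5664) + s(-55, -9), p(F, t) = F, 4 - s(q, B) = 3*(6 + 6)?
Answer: -7188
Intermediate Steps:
s(q, B) = -32 (s(q, B) = 4 - 3*(6 + 6) = 4 - 3*12 = 4 - 1*36 = 4 - 36 = -32)
x = -7197 (x = (-1501 - 5664) - 32 = -7165 - 32 = -7197)
p((6 - 3)², -53) + x = (6 - 3)² - 7197 = 3² - 7197 = 9 - 7197 = -7188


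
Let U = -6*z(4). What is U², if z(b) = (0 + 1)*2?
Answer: 144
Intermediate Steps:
z(b) = 2 (z(b) = 1*2 = 2)
U = -12 (U = -6*2 = -1*12 = -12)
U² = (-12)² = 144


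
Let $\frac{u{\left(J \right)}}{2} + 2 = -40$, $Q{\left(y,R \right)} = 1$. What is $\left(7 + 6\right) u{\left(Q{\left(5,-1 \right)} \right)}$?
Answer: $-1092$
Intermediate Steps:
$u{\left(J \right)} = -84$ ($u{\left(J \right)} = -4 + 2 \left(-40\right) = -4 - 80 = -84$)
$\left(7 + 6\right) u{\left(Q{\left(5,-1 \right)} \right)} = \left(7 + 6\right) \left(-84\right) = 13 \left(-84\right) = -1092$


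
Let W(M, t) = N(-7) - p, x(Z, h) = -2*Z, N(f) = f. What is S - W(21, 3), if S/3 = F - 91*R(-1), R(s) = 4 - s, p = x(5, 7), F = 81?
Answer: -1125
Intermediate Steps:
p = -10 (p = -2*5 = -10)
S = -1122 (S = 3*(81 - 91*(4 - 1*(-1))) = 3*(81 - 91*(4 + 1)) = 3*(81 - 91*5) = 3*(81 - 455) = 3*(-374) = -1122)
W(M, t) = 3 (W(M, t) = -7 - 1*(-10) = -7 + 10 = 3)
S - W(21, 3) = -1122 - 1*3 = -1122 - 3 = -1125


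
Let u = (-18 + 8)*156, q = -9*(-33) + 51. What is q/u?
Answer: -29/130 ≈ -0.22308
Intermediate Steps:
q = 348 (q = 297 + 51 = 348)
u = -1560 (u = -10*156 = -1560)
q/u = 348/(-1560) = 348*(-1/1560) = -29/130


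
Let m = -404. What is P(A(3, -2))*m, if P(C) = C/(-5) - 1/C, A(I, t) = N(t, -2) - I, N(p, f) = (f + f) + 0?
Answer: -21816/35 ≈ -623.31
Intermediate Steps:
N(p, f) = 2*f (N(p, f) = 2*f + 0 = 2*f)
A(I, t) = -4 - I (A(I, t) = 2*(-2) - I = -4 - I)
P(C) = -1/C - C/5 (P(C) = C*(-⅕) - 1/C = -C/5 - 1/C = -1/C - C/5)
P(A(3, -2))*m = (-1/(-4 - 1*3) - (-4 - 1*3)/5)*(-404) = (-1/(-4 - 3) - (-4 - 3)/5)*(-404) = (-1/(-7) - ⅕*(-7))*(-404) = (-1*(-⅐) + 7/5)*(-404) = (⅐ + 7/5)*(-404) = (54/35)*(-404) = -21816/35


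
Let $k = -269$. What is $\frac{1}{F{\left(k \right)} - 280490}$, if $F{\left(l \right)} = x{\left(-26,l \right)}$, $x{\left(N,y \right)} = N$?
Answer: $- \frac{1}{280516} \approx -3.5649 \cdot 10^{-6}$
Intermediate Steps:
$F{\left(l \right)} = -26$
$\frac{1}{F{\left(k \right)} - 280490} = \frac{1}{-26 - 280490} = \frac{1}{-280516} = - \frac{1}{280516}$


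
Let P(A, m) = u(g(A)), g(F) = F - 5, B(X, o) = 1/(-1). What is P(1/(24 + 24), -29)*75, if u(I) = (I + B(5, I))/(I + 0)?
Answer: 21525/239 ≈ 90.063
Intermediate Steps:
B(X, o) = -1
g(F) = -5 + F
u(I) = (-1 + I)/I (u(I) = (I - 1)/(I + 0) = (-1 + I)/I)
P(A, m) = (-6 + A)/(-5 + A) (P(A, m) = (-1 + (-5 + A))/(-5 + A) = (-6 + A)/(-5 + A))
P(1/(24 + 24), -29)*75 = ((-6 + 1/(24 + 24))/(-5 + 1/(24 + 24)))*75 = ((-6 + 1/48)/(-5 + 1/48))*75 = (-287/48/(-239/48))*75 = -48/239*(-287/48)*75 = (287/239)*75 = 21525/239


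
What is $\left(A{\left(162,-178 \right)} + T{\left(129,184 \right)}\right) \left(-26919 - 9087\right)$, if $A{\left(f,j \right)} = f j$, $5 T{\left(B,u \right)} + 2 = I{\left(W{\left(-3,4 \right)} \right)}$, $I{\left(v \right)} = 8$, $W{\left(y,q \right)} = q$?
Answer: $\frac{5191129044}{5} \approx 1.0382 \cdot 10^{9}$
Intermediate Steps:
$T{\left(B,u \right)} = \frac{6}{5}$ ($T{\left(B,u \right)} = - \frac{2}{5} + \frac{1}{5} \cdot 8 = - \frac{2}{5} + \frac{8}{5} = \frac{6}{5}$)
$\left(A{\left(162,-178 \right)} + T{\left(129,184 \right)}\right) \left(-26919 - 9087\right) = \left(162 \left(-178\right) + \frac{6}{5}\right) \left(-26919 - 9087\right) = \left(-28836 + \frac{6}{5}\right) \left(-36006\right) = \left(- \frac{144174}{5}\right) \left(-36006\right) = \frac{5191129044}{5}$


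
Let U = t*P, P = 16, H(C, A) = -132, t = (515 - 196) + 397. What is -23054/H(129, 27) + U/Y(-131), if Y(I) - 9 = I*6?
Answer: 2733461/17094 ≈ 159.91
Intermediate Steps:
t = 716 (t = 319 + 397 = 716)
Y(I) = 9 + 6*I (Y(I) = 9 + I*6 = 9 + 6*I)
U = 11456 (U = 716*16 = 11456)
-23054/H(129, 27) + U/Y(-131) = -23054/(-132) + 11456/(9 + 6*(-131)) = -23054*(-1/132) + 11456/(9 - 786) = 11527/66 + 11456/(-777) = 11527/66 + 11456*(-1/777) = 11527/66 - 11456/777 = 2733461/17094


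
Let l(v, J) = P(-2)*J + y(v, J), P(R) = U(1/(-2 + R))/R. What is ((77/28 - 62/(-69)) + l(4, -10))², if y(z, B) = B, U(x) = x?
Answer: 1100401/19044 ≈ 57.782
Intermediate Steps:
P(R) = 1/(R*(-2 + R)) (P(R) = 1/((-2 + R)*R) = 1/(R*(-2 + R)))
l(v, J) = 9*J/8 (l(v, J) = (1/((-2)*(-2 - 2)))*J + J = (-½/(-4))*J + J = (-½*(-¼))*J + J = J/8 + J = 9*J/8)
((77/28 - 62/(-69)) + l(4, -10))² = ((77/28 - 62/(-69)) + (9/8)*(-10))² = ((77*(1/28) - 62*(-1/69)) - 45/4)² = ((11/4 + 62/69) - 45/4)² = (1007/276 - 45/4)² = (-1049/138)² = 1100401/19044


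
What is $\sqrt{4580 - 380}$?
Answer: $10 \sqrt{42} \approx 64.807$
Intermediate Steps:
$\sqrt{4580 - 380} = \sqrt{4200} = 10 \sqrt{42}$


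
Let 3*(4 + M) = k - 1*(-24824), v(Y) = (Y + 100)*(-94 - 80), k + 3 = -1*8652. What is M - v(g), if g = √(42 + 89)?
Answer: 68357/3 + 174*√131 ≈ 24777.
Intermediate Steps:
k = -8655 (k = -3 - 1*8652 = -3 - 8652 = -8655)
g = √131 ≈ 11.446
v(Y) = -17400 - 174*Y (v(Y) = (100 + Y)*(-174) = -17400 - 174*Y)
M = 16157/3 (M = -4 + (-8655 - 1*(-24824))/3 = -4 + (-8655 + 24824)/3 = -4 + (⅓)*16169 = -4 + 16169/3 = 16157/3 ≈ 5385.7)
M - v(g) = 16157/3 - (-17400 - 174*√131) = 16157/3 + (17400 + 174*√131) = 68357/3 + 174*√131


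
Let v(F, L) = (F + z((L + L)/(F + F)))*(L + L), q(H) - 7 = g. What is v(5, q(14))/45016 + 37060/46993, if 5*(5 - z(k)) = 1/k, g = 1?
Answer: 837858927/1057718444 ≈ 0.79214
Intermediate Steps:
q(H) = 8 (q(H) = 7 + 1 = 8)
z(k) = 5 - 1/(5*k)
v(F, L) = 2*L*(5 + F - F/(5*L)) (v(F, L) = (F + (5 - (F + F)/(L + L)/5))*(L + L) = (F + (5 - F/L/5))*(2*L) = (F + (5 - F/(5*L)))*(2*L) = (5 + F - F/(5*L))*(2*L) = 2*L*(5 + F - F/(5*L)))
v(5, q(14))/45016 + 37060/46993 = (10*8 - ⅖*5 + 2*5*8)/45016 + 37060/46993 = (80 - 2 + 80)*(1/45016) + 37060*(1/46993) = 158*(1/45016) + 37060/46993 = 79/22508 + 37060/46993 = 837858927/1057718444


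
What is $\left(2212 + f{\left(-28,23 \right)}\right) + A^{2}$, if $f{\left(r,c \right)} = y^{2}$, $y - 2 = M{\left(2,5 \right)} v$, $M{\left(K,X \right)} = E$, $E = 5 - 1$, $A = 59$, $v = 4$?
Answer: $6017$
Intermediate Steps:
$E = 4$ ($E = 5 - 1 = 4$)
$M{\left(K,X \right)} = 4$
$y = 18$ ($y = 2 + 4 \cdot 4 = 2 + 16 = 18$)
$f{\left(r,c \right)} = 324$ ($f{\left(r,c \right)} = 18^{2} = 324$)
$\left(2212 + f{\left(-28,23 \right)}\right) + A^{2} = \left(2212 + 324\right) + 59^{2} = 2536 + 3481 = 6017$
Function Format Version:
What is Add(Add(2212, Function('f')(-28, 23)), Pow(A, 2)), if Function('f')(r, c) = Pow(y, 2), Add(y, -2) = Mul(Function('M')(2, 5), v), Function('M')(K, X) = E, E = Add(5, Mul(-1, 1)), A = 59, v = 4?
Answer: 6017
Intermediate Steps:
E = 4 (E = Add(5, -1) = 4)
Function('M')(K, X) = 4
y = 18 (y = Add(2, Mul(4, 4)) = Add(2, 16) = 18)
Function('f')(r, c) = 324 (Function('f')(r, c) = Pow(18, 2) = 324)
Add(Add(2212, Function('f')(-28, 23)), Pow(A, 2)) = Add(Add(2212, 324), Pow(59, 2)) = Add(2536, 3481) = 6017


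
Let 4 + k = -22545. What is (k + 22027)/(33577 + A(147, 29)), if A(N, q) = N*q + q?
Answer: -174/12623 ≈ -0.013784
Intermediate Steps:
k = -22549 (k = -4 - 22545 = -22549)
A(N, q) = q + N*q
(k + 22027)/(33577 + A(147, 29)) = (-22549 + 22027)/(33577 + 29*(1 + 147)) = -522/(33577 + 29*148) = -522/(33577 + 4292) = -522/37869 = -522*1/37869 = -174/12623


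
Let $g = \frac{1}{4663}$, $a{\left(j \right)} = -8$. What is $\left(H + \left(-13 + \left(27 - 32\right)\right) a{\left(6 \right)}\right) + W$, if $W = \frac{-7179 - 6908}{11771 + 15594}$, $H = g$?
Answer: $\frac{18309170964}{127602995} \approx 143.49$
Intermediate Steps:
$g = \frac{1}{4663} \approx 0.00021445$
$H = \frac{1}{4663} \approx 0.00021445$
$W = - \frac{14087}{27365} \approx -0.51478$
$\left(H + \left(-13 + \left(27 - 32\right)\right) a{\left(6 \right)}\right) + W = \left(\frac{1}{4663} + \left(-13 + \left(27 - 32\right)\right) \left(-8\right)\right) - \frac{14087}{27365} = \left(\frac{1}{4663} + \left(-13 - 5\right) \left(-8\right)\right) - \frac{14087}{27365} = \left(\frac{1}{4663} - -144\right) - \frac{14087}{27365} = \left(\frac{1}{4663} + 144\right) - \frac{14087}{27365} = \frac{671473}{4663} - \frac{14087}{27365} = \frac{18309170964}{127602995}$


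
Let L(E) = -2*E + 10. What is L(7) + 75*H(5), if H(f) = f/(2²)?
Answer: 359/4 ≈ 89.750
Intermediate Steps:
L(E) = 10 - 2*E
H(f) = f/4
L(7) + 75*H(5) = (10 - 2*7) + 75*((¼)*5) = (10 - 14) + 75*(5/4) = -4 + 375/4 = 359/4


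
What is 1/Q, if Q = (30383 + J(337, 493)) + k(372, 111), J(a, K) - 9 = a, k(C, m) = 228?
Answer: 1/30957 ≈ 3.2303e-5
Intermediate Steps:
J(a, K) = 9 + a
Q = 30957 (Q = (30383 + (9 + 337)) + 228 = (30383 + 346) + 228 = 30729 + 228 = 30957)
1/Q = 1/30957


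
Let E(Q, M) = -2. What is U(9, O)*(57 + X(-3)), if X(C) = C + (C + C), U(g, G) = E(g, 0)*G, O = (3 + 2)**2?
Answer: -2400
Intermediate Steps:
O = 25 (O = 5**2 = 25)
U(g, G) = -2*G
X(C) = 3*C (X(C) = C + 2*C = 3*C)
U(9, O)*(57 + X(-3)) = (-2*25)*(57 + 3*(-3)) = -50*(57 - 9) = -50*48 = -2400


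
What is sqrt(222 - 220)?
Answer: sqrt(2) ≈ 1.4142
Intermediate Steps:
sqrt(222 - 220) = sqrt(2)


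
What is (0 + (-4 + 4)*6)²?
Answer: 0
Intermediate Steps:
(0 + (-4 + 4)*6)² = (0 + 0*6)² = (0 + 0)² = 0² = 0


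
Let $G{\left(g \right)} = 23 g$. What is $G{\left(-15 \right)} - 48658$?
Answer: $-49003$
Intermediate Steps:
$G{\left(-15 \right)} - 48658 = 23 \left(-15\right) - 48658 = -345 - 48658 = -49003$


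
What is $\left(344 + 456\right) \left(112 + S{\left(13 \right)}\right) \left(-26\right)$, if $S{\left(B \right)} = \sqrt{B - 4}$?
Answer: $-2392000$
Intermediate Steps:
$S{\left(B \right)} = \sqrt{-4 + B}$
$\left(344 + 456\right) \left(112 + S{\left(13 \right)}\right) \left(-26\right) = \left(344 + 456\right) \left(112 + \sqrt{-4 + 13}\right) \left(-26\right) = 800 \left(112 + \sqrt{9}\right) \left(-26\right) = 800 \left(112 + 3\right) \left(-26\right) = 800 \cdot 115 \left(-26\right) = 92000 \left(-26\right) = -2392000$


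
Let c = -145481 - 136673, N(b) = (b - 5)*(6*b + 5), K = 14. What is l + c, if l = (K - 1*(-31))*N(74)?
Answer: 1111991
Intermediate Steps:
N(b) = (-5 + b)*(5 + 6*b)
l = 1394145 (l = (14 - 1*(-31))*(-25 - 25*74 + 6*74²) = (14 + 31)*(-25 - 1850 + 6*5476) = 45*(-25 - 1850 + 32856) = 45*30981 = 1394145)
c = -282154
l + c = 1394145 - 282154 = 1111991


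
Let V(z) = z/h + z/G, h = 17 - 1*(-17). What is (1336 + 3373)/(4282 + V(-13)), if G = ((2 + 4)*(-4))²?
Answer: 46110528/41925379 ≈ 1.0998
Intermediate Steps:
h = 34 (h = 17 + 17 = 34)
G = 576 (G = (6*(-4))² = (-24)² = 576)
V(z) = 305*z/9792 (V(z) = z/34 + z/576 = 305*z/9792)
(1336 + 3373)/(4282 + V(-13)) = (1336 + 3373)/(4282 + (305/9792)*(-13)) = 4709/(4282 - 3965/9792) = 4709/(41925379/9792) = 4709*(9792/41925379) = 46110528/41925379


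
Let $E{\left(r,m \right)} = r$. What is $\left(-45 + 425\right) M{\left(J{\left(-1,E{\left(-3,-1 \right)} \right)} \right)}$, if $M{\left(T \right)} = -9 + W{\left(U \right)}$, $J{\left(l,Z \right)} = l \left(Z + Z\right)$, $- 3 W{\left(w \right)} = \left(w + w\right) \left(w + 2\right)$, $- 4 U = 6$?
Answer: $-3230$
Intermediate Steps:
$U = - \frac{3}{2}$ ($U = \left(- \frac{1}{4}\right) 6 = - \frac{3}{2} \approx -1.5$)
$W{\left(w \right)} = - \frac{2 w \left(2 + w\right)}{3}$ ($W{\left(w \right)} = - \frac{\left(w + w\right) \left(w + 2\right)}{3} = - \frac{2 w \left(2 + w\right)}{3}$)
$J{\left(l,Z \right)} = 2 Z l$ ($J{\left(l,Z \right)} = l 2 Z = 2 Z l$)
$M{\left(T \right)} = - \frac{17}{2}$ ($M{\left(T \right)} = -9 - - (2 - \frac{3}{2}) = -9 - \left(-1\right) \frac{1}{2} = -9 + \frac{1}{2} = - \frac{17}{2}$)
$\left(-45 + 425\right) M{\left(J{\left(-1,E{\left(-3,-1 \right)} \right)} \right)} = \left(-45 + 425\right) \left(- \frac{17}{2}\right) = 380 \left(- \frac{17}{2}\right) = -3230$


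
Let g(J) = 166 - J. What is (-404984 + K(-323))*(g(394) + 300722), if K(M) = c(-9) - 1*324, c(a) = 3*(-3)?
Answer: -121795326598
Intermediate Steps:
c(a) = -9
K(M) = -333 (K(M) = -9 - 1*324 = -9 - 324 = -333)
(-404984 + K(-323))*(g(394) + 300722) = (-404984 - 333)*((166 - 1*394) + 300722) = -405317*((166 - 394) + 300722) = -405317*(-228 + 300722) = -405317*300494 = -121795326598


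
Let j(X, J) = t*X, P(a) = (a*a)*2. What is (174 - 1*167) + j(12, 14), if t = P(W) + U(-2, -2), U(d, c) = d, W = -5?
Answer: 583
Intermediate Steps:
P(a) = 2*a² (P(a) = a²*2 = 2*a²)
t = 48 (t = 2*(-5)² - 2 = 2*25 - 2 = 50 - 2 = 48)
j(X, J) = 48*X
(174 - 1*167) + j(12, 14) = (174 - 1*167) + 48*12 = (174 - 167) + 576 = 7 + 576 = 583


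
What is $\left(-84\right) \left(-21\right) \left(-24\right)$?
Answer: $-42336$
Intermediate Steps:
$\left(-84\right) \left(-21\right) \left(-24\right) = 1764 \left(-24\right) = -42336$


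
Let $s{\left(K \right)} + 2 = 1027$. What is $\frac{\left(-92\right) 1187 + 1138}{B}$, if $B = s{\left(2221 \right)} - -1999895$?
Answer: $- \frac{54033}{1000460} \approx -0.054008$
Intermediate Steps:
$s{\left(K \right)} = 1025$ ($s{\left(K \right)} = -2 + 1027 = 1025$)
$B = 2000920$ ($B = 1025 - -1999895 = 1025 + 1999895 = 2000920$)
$\frac{\left(-92\right) 1187 + 1138}{B} = \frac{\left(-92\right) 1187 + 1138}{2000920} = \left(-109204 + 1138\right) \frac{1}{2000920} = \left(-108066\right) \frac{1}{2000920} = - \frac{54033}{1000460}$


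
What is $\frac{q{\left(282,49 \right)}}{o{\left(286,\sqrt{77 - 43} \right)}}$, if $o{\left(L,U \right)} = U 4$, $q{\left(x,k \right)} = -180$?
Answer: $- \frac{45 \sqrt{34}}{34} \approx -7.7174$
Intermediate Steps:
$o{\left(L,U \right)} = 4 U$
$\frac{q{\left(282,49 \right)}}{o{\left(286,\sqrt{77 - 43} \right)}} = - \frac{180}{4 \sqrt{77 - 43}} = - \frac{180}{4 \sqrt{34}} = - 180 \frac{\sqrt{34}}{136} = - \frac{45 \sqrt{34}}{34}$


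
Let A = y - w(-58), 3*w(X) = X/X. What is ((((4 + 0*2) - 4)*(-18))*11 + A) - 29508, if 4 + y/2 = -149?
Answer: -89443/3 ≈ -29814.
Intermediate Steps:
y = -306 (y = -8 + 2*(-149) = -8 - 298 = -306)
w(X) = 1/3 (w(X) = (X/X)/3 = (1/3)*1 = 1/3)
A = -919/3 (A = -306 - 1*1/3 = -306 - 1/3 = -919/3 ≈ -306.33)
((((4 + 0*2) - 4)*(-18))*11 + A) - 29508 = ((((4 + 0*2) - 4)*(-18))*11 - 919/3) - 29508 = ((((4 + 0) - 4)*(-18))*11 - 919/3) - 29508 = (((4 - 4)*(-18))*11 - 919/3) - 29508 = ((0*(-18))*11 - 919/3) - 29508 = (0*11 - 919/3) - 29508 = (0 - 919/3) - 29508 = -919/3 - 29508 = -89443/3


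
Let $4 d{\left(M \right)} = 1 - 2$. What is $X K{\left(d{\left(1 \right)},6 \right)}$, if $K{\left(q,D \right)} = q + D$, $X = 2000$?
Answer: $11500$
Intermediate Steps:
$d{\left(M \right)} = - \frac{1}{4}$ ($d{\left(M \right)} = \frac{1 - 2}{4} = \frac{1}{4} \left(-1\right) = - \frac{1}{4}$)
$K{\left(q,D \right)} = D + q$
$X K{\left(d{\left(1 \right)},6 \right)} = 2000 \left(6 - \frac{1}{4}\right) = 2000 \cdot \frac{23}{4} = 11500$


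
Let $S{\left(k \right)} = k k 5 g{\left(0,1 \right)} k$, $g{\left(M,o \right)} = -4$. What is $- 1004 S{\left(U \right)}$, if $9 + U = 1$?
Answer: $-10280960$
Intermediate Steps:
$U = -8$ ($U = -9 + 1 = -8$)
$S{\left(k \right)} = - 20 k^{3}$ ($S{\left(k \right)} = k k 5 \left(-4\right) k = k 5 k \left(-4\right) k = k \left(- 20 k\right) k = - 20 k^{2} k = - 20 k^{3}$)
$- 1004 S{\left(U \right)} = - 1004 \left(- 20 \left(-8\right)^{3}\right) = - 1004 \left(\left(-20\right) \left(-512\right)\right) = \left(-1004\right) 10240 = -10280960$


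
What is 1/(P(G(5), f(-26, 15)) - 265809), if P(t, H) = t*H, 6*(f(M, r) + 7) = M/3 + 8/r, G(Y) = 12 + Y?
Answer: -45/11967797 ≈ -3.7601e-6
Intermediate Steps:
f(M, r) = -7 + M/18 + 4/(3*r) (f(M, r) = -7 + (M/3 + 8/r)/6 = -7 + (8/r + M/3)/6 = -7 + (M/18 + 4/(3*r)) = -7 + M/18 + 4/(3*r))
P(t, H) = H*t
1/(P(G(5), f(-26, 15)) - 265809) = 1/(((1/18)*(24 + 15*(-126 - 26))/15)*(12 + 5) - 265809) = 1/(((1/18)*(1/15)*(24 + 15*(-152)))*17 - 265809) = 1/(((1/18)*(1/15)*(24 - 2280))*17 - 265809) = 1/(((1/18)*(1/15)*(-2256))*17 - 265809) = 1/(-376/45*17 - 265809) = 1/(-6392/45 - 265809) = 1/(-11967797/45) = -45/11967797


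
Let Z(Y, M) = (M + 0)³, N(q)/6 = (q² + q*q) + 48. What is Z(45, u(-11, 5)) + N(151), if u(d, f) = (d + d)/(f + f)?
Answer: 34236169/125 ≈ 2.7389e+5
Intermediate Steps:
u(d, f) = d/f (u(d, f) = (2*d)/((2*f)) = (2*d)*(1/(2*f)) = d/f)
N(q) = 288 + 12*q² (N(q) = 6*((q² + q*q) + 48) = 6*((q² + q²) + 48) = 6*(2*q² + 48) = 6*(48 + 2*q²) = 288 + 12*q²)
Z(Y, M) = M³
Z(45, u(-11, 5)) + N(151) = (-11/5)³ + (288 + 12*151²) = (-11*⅕)³ + (288 + 12*22801) = (-11/5)³ + (288 + 273612) = -1331/125 + 273900 = 34236169/125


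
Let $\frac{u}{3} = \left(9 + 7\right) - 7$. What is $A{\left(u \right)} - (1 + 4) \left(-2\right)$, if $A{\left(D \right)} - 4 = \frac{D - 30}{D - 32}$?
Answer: $46$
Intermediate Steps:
$u = 27$ ($u = 3 \left(\left(9 + 7\right) - 7\right) = 3 \left(16 - 7\right) = 3 \cdot 9 = 27$)
$A{\left(D \right)} = 4 + \frac{-30 + D}{-32 + D}$ ($A{\left(D \right)} = 4 + \frac{D - 30}{D - 32} = 4 + \frac{-30 + D}{-32 + D}$)
$A{\left(u \right)} - (1 + 4) \left(-2\right) = \frac{-158 + 5 \cdot 27}{-32 + 27} - (1 + 4) \left(-2\right) = \frac{-158 + 135}{-5} \left(-1\right) 5 \left(-2\right) = \left(- \frac{1}{5}\right) \left(-23\right) \left(\left(-5\right) \left(-2\right)\right) = \frac{23}{5} \cdot 10 = 46$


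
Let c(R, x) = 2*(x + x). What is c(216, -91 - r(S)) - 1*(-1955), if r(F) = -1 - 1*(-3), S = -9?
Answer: 1583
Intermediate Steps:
r(F) = 2 (r(F) = -1 + 3 = 2)
c(R, x) = 4*x (c(R, x) = 2*(2*x) = 4*x)
c(216, -91 - r(S)) - 1*(-1955) = 4*(-91 - 1*2) - 1*(-1955) = 4*(-91 - 2) + 1955 = 4*(-93) + 1955 = -372 + 1955 = 1583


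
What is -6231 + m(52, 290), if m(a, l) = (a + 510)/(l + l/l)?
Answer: -1812659/291 ≈ -6229.1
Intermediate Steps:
m(a, l) = (510 + a)/(1 + l) (m(a, l) = (510 + a)/(l + 1) = (510 + a)/(1 + l))
-6231 + m(52, 290) = -6231 + (510 + 52)/(1 + 290) = -6231 + 562/291 = -1812659/291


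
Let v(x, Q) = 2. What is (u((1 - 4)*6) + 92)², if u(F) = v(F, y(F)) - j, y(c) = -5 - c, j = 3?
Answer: 8281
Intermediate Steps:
u(F) = -1 (u(F) = 2 - 1*3 = 2 - 3 = -1)
(u((1 - 4)*6) + 92)² = (-1 + 92)² = 91² = 8281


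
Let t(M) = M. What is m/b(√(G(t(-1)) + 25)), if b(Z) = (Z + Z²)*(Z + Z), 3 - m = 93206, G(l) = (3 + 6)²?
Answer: 93203/22260 - 93203*√106/22260 ≈ -38.921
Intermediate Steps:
G(l) = 81 (G(l) = 9² = 81)
m = -93203 (m = 3 - 1*93206 = 3 - 93206 = -93203)
b(Z) = 2*Z*(Z + Z²) (b(Z) = (Z + Z²)*(2*Z) = 2*Z*(Z + Z²))
m/b(√(G(t(-1)) + 25)) = -93203*1/(2*(1 + √(81 + 25))*(81 + 25)) = -93203*1/(212*(1 + √106)) = -93203/(212 + 212*√106)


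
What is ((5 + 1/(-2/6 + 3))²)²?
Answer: 3418801/4096 ≈ 834.67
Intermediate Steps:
((5 + 1/(-2/6 + 3))²)² = ((5 + 1/(-2*⅙ + 3))²)² = ((5 + 1/(-⅓ + 3))²)² = ((5 + 1/(8/3))²)² = ((5 + 3/8)²)² = ((43/8)²)² = (1849/64)² = 3418801/4096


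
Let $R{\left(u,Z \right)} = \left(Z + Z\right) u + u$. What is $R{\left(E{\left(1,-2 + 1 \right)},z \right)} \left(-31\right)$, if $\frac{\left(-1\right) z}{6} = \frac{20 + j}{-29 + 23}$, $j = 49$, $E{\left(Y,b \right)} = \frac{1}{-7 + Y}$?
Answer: $\frac{4309}{6} \approx 718.17$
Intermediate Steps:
$z = 69$ ($z = - 6 \frac{20 + 49}{-29 + 23} = - 6 \frac{69}{-6} = - 6 \cdot 69 \left(- \frac{1}{6}\right) = \left(-6\right) \left(- \frac{23}{2}\right) = 69$)
$R{\left(u,Z \right)} = u + 2 Z u$ ($R{\left(u,Z \right)} = 2 Z u + u = u + 2 Z u$)
$R{\left(E{\left(1,-2 + 1 \right)},z \right)} \left(-31\right) = \frac{1 + 2 \cdot 69}{-7 + 1} \left(-31\right) = \frac{1 + 138}{-6} \left(-31\right) = \left(- \frac{1}{6}\right) 139 \left(-31\right) = \left(- \frac{139}{6}\right) \left(-31\right) = \frac{4309}{6}$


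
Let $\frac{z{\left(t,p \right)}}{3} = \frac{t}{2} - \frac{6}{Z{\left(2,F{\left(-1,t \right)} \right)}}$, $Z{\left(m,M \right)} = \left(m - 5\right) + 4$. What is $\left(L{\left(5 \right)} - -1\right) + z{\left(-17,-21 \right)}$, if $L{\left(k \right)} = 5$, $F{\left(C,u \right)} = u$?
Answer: $- \frac{75}{2} \approx -37.5$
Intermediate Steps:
$Z{\left(m,M \right)} = -1 + m$ ($Z{\left(m,M \right)} = \left(-5 + m\right) + 4 = -1 + m$)
$z{\left(t,p \right)} = -18 + \frac{3 t}{2}$ ($z{\left(t,p \right)} = 3 \left(\frac{t}{2} - \frac{6}{-1 + 2}\right) = 3 \left(t \frac{1}{2} - \frac{6}{1}\right) = 3 \left(\frac{t}{2} - 6\right) = 3 \left(-6 + \frac{t}{2}\right) = -18 + \frac{3 t}{2}$)
$\left(L{\left(5 \right)} - -1\right) + z{\left(-17,-21 \right)} = \left(5 - -1\right) + \left(-18 + \frac{3}{2} \left(-17\right)\right) = \left(5 + 1\right) - \frac{87}{2} = 6 - \frac{87}{2} = - \frac{75}{2}$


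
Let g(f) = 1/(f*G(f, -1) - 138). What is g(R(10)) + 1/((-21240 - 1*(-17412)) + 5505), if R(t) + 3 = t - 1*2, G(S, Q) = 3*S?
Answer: -538/35217 ≈ -0.015277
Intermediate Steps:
R(t) = -5 + t (R(t) = -3 + (t - 1*2) = -3 + (t - 2) = -3 + (-2 + t) = -5 + t)
g(f) = 1/(-138 + 3*f**2) (g(f) = 1/(f*(3*f) - 138) = 1/(3*f**2 - 138) = 1/(-138 + 3*f**2))
g(R(10)) + 1/((-21240 - 1*(-17412)) + 5505) = 1/(3*(-46 + (-5 + 10)**2)) + 1/((-21240 - 1*(-17412)) + 5505) = 1/(3*(-46 + 5**2)) + 1/((-21240 + 17412) + 5505) = 1/(3*(-46 + 25)) + 1/(-3828 + 5505) = (1/3)/(-21) + 1/1677 = (1/3)*(-1/21) + 1/1677 = -1/63 + 1/1677 = -538/35217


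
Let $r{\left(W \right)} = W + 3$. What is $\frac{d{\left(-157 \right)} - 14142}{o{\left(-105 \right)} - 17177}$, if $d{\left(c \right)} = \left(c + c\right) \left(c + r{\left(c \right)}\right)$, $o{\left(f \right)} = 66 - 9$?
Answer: $- \frac{10439}{2140} \approx -4.878$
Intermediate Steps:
$r{\left(W \right)} = 3 + W$
$o{\left(f \right)} = 57$
$d{\left(c \right)} = 2 c \left(3 + 2 c\right)$ ($d{\left(c \right)} = \left(c + c\right) \left(c + \left(3 + c\right)\right) = 2 c \left(3 + 2 c\right)$)
$\frac{d{\left(-157 \right)} - 14142}{o{\left(-105 \right)} - 17177} = \frac{2 \left(-157\right) \left(3 + 2 \left(-157\right)\right) - 14142}{57 - 17177} = \frac{2 \left(-157\right) \left(3 - 314\right) + \left(-17171 + 3029\right)}{-17120} = \left(2 \left(-157\right) \left(-311\right) - 14142\right) \left(- \frac{1}{17120}\right) = \left(97654 - 14142\right) \left(- \frac{1}{17120}\right) = 83512 \left(- \frac{1}{17120}\right) = - \frac{10439}{2140}$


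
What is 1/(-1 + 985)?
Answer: 1/984 ≈ 0.0010163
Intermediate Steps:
1/(-1 + 985) = 1/984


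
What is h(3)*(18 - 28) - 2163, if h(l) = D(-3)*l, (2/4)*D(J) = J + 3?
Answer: -2163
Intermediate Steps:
D(J) = 6 + 2*J (D(J) = 2*(J + 3) = 2*(3 + J) = 6 + 2*J)
h(l) = 0 (h(l) = (6 + 2*(-3))*l = (6 - 6)*l = 0*l = 0)
h(3)*(18 - 28) - 2163 = 0*(18 - 28) - 2163 = 0*(-10) - 2163 = 0 - 2163 = -2163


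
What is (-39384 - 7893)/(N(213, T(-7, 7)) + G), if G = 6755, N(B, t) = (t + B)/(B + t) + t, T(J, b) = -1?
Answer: -47277/6755 ≈ -6.9988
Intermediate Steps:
N(B, t) = 1 + t (N(B, t) = (B + t)/(B + t) + t = 1 + t)
(-39384 - 7893)/(N(213, T(-7, 7)) + G) = (-39384 - 7893)/((1 - 1) + 6755) = -47277/(0 + 6755) = -47277/6755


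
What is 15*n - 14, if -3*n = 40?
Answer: -214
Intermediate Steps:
n = -40/3 (n = -⅓*40 = -40/3 ≈ -13.333)
15*n - 14 = 15*(-40/3) - 14 = -200 - 14 = -214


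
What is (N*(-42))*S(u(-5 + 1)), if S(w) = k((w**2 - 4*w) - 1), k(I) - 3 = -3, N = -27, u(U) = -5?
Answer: 0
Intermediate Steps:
k(I) = 0 (k(I) = 3 - 3 = 0)
S(w) = 0
(N*(-42))*S(u(-5 + 1)) = -27*(-42)*0 = 1134*0 = 0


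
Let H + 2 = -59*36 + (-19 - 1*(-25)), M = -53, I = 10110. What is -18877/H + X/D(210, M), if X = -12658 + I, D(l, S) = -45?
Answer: 250049/3816 ≈ 65.526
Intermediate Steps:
H = -2120 (H = -2 + (-59*36 + (-19 - 1*(-25))) = -2 + (-2124 + (-19 + 25)) = -2 + (-2124 + 6) = -2 - 2118 = -2120)
X = -2548 (X = -12658 + 10110 = -2548)
-18877/H + X/D(210, M) = -18877/(-2120) - 2548/(-45) = -18877*(-1/2120) - 2548*(-1/45) = 18877/2120 + 2548/45 = 250049/3816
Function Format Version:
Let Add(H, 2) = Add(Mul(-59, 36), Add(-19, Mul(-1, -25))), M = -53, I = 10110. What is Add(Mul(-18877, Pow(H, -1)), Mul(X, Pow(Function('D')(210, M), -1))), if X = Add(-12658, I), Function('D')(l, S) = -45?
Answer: Rational(250049, 3816) ≈ 65.526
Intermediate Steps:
H = -2120 (H = Add(-2, Add(Mul(-59, 36), Add(-19, Mul(-1, -25)))) = Add(-2, Add(-2124, Add(-19, 25))) = Add(-2, Add(-2124, 6)) = Add(-2, -2118) = -2120)
X = -2548 (X = Add(-12658, 10110) = -2548)
Add(Mul(-18877, Pow(H, -1)), Mul(X, Pow(Function('D')(210, M), -1))) = Add(Mul(-18877, Pow(-2120, -1)), Mul(-2548, Pow(-45, -1))) = Add(Mul(-18877, Rational(-1, 2120)), Mul(-2548, Rational(-1, 45))) = Add(Rational(18877, 2120), Rational(2548, 45)) = Rational(250049, 3816)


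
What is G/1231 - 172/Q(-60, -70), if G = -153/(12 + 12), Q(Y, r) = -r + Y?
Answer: -847183/49240 ≈ -17.205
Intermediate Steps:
Q(Y, r) = Y - r
G = -51/8 (G = -153/24 = (1/24)*(-153) = -51/8 ≈ -6.3750)
G/1231 - 172/Q(-60, -70) = -51/8/1231 - 172/(-60 - 1*(-70)) = -51/8*1/1231 - 172/(-60 + 70) = -51/9848 - 172/10 = -51/9848 - 172*⅒ = -51/9848 - 86/5 = -847183/49240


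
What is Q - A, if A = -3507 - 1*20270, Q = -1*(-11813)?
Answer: 35590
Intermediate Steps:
Q = 11813
A = -23777 (A = -3507 - 20270 = -23777)
Q - A = 11813 - 1*(-23777) = 11813 + 23777 = 35590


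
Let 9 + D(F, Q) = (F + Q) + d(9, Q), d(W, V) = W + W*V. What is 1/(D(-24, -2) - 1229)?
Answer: -1/1273 ≈ -0.00078555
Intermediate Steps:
d(W, V) = W + V*W
D(F, Q) = F + 10*Q (D(F, Q) = -9 + ((F + Q) + 9*(1 + Q)) = -9 + ((F + Q) + (9 + 9*Q)) = -9 + (9 + F + 10*Q) = F + 10*Q)
1/(D(-24, -2) - 1229) = 1/((-24 + 10*(-2)) - 1229) = 1/((-24 - 20) - 1229) = 1/(-44 - 1229) = 1/(-1273) = -1/1273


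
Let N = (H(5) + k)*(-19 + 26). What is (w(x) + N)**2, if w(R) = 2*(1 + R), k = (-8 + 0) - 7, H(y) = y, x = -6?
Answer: 6400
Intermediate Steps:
k = -15 (k = -8 - 7 = -15)
w(R) = 2 + 2*R
N = -70 (N = (5 - 15)*(-19 + 26) = -10*7 = -70)
(w(x) + N)**2 = ((2 + 2*(-6)) - 70)**2 = ((2 - 12) - 70)**2 = (-10 - 70)**2 = (-80)**2 = 6400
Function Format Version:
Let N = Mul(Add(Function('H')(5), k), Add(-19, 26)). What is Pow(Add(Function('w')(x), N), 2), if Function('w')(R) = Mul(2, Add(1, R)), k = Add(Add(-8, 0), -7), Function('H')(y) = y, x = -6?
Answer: 6400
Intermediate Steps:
k = -15 (k = Add(-8, -7) = -15)
Function('w')(R) = Add(2, Mul(2, R))
N = -70 (N = Mul(Add(5, -15), Add(-19, 26)) = Mul(-10, 7) = -70)
Pow(Add(Function('w')(x), N), 2) = Pow(Add(Add(2, Mul(2, -6)), -70), 2) = Pow(Add(Add(2, -12), -70), 2) = Pow(Add(-10, -70), 2) = Pow(-80, 2) = 6400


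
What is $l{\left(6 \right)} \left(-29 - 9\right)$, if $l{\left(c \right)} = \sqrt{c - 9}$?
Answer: $- 38 i \sqrt{3} \approx - 65.818 i$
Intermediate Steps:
$l{\left(c \right)} = \sqrt{-9 + c}$
$l{\left(6 \right)} \left(-29 - 9\right) = \sqrt{-9 + 6} \left(-29 - 9\right) = \sqrt{-3} \left(-38\right) = i \sqrt{3} \left(-38\right) = - 38 i \sqrt{3}$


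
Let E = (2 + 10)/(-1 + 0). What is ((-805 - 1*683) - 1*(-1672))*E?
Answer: -2208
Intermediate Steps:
E = -12 (E = 12/(-1) = 12*(-1) = -12)
((-805 - 1*683) - 1*(-1672))*E = ((-805 - 1*683) - 1*(-1672))*(-12) = ((-805 - 683) + 1672)*(-12) = (-1488 + 1672)*(-12) = 184*(-12) = -2208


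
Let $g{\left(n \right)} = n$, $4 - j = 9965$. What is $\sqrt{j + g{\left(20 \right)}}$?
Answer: $i \sqrt{9941} \approx 99.705 i$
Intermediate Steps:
$j = -9961$ ($j = 4 - 9965 = -9961$)
$\sqrt{j + g{\left(20 \right)}} = \sqrt{-9961 + 20} = \sqrt{-9941} = i \sqrt{9941}$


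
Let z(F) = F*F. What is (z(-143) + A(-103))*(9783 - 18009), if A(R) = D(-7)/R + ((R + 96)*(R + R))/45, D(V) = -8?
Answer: -86766020914/515 ≈ -1.6848e+8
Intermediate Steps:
z(F) = F**2
A(R) = -8/R + 2*R*(96 + R)/45 (A(R) = -8/R + ((R + 96)*(R + R))/45 = -8/R + ((96 + R)*(2*R))*(1/45) = -8/R + (2*R*(96 + R))*(1/45) = -8/R + 2*R*(96 + R)/45)
(z(-143) + A(-103))*(9783 - 18009) = ((-143)**2 + (2/45)*(-180 + (-103)**2*(96 - 103))/(-103))*(9783 - 18009) = (20449 + (2/45)*(-1/103)*(-180 + 10609*(-7)))*(-8226) = (20449 + (2/45)*(-1/103)*(-180 - 74263))*(-8226) = (20449 + (2/45)*(-1/103)*(-74443))*(-8226) = (20449 + 148886/4635)*(-8226) = (94930001/4635)*(-8226) = -86766020914/515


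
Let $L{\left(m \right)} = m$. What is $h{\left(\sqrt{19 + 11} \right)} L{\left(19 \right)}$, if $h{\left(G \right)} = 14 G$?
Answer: $266 \sqrt{30} \approx 1456.9$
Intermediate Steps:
$h{\left(\sqrt{19 + 11} \right)} L{\left(19 \right)} = 14 \sqrt{19 + 11} \cdot 19 = 14 \sqrt{30} \cdot 19 = 266 \sqrt{30}$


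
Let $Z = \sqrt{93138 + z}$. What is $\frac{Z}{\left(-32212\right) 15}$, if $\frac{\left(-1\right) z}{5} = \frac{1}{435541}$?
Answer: $- \frac{\sqrt{17667902570005273}}{210444700380} \approx -0.00063162$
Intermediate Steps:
$z = - \frac{5}{435541} \approx -1.148 \cdot 10^{-5}$
$Z = \frac{\sqrt{17667902570005273}}{435541}$ ($Z = \sqrt{93138 - \frac{5}{435541}} = \sqrt{\frac{40565417653}{435541}} = \frac{\sqrt{17667902570005273}}{435541} \approx 305.19$)
$\frac{Z}{\left(-32212\right) 15} = \frac{\frac{1}{435541} \sqrt{17667902570005273}}{\left(-32212\right) 15} = \frac{\frac{1}{435541} \sqrt{17667902570005273}}{-483180} = \frac{\sqrt{17667902570005273}}{435541} \left(- \frac{1}{483180}\right) = - \frac{\sqrt{17667902570005273}}{210444700380}$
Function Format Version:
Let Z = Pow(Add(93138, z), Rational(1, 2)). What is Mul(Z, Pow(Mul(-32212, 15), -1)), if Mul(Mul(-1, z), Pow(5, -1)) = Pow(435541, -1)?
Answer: Mul(Rational(-1, 210444700380), Pow(17667902570005273, Rational(1, 2))) ≈ -0.00063162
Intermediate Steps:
z = Rational(-5, 435541) (z = Mul(-5, Pow(435541, -1)) = Mul(-5, Rational(1, 435541)) = Rational(-5, 435541) ≈ -1.1480e-5)
Z = Mul(Rational(1, 435541), Pow(17667902570005273, Rational(1, 2))) (Z = Pow(Add(93138, Rational(-5, 435541)), Rational(1, 2)) = Pow(Rational(40565417653, 435541), Rational(1, 2)) = Mul(Rational(1, 435541), Pow(17667902570005273, Rational(1, 2))) ≈ 305.19)
Mul(Z, Pow(Mul(-32212, 15), -1)) = Mul(Mul(Rational(1, 435541), Pow(17667902570005273, Rational(1, 2))), Pow(Mul(-32212, 15), -1)) = Mul(Mul(Rational(1, 435541), Pow(17667902570005273, Rational(1, 2))), Pow(-483180, -1)) = Mul(Mul(Rational(1, 435541), Pow(17667902570005273, Rational(1, 2))), Rational(-1, 483180)) = Mul(Rational(-1, 210444700380), Pow(17667902570005273, Rational(1, 2)))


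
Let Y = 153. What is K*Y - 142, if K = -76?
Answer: -11770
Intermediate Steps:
K*Y - 142 = -76*153 - 142 = -11628 - 142 = -11770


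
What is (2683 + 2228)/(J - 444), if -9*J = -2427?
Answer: -14733/523 ≈ -28.170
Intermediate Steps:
J = 809/3 (J = -1/9*(-2427) = 809/3 ≈ 269.67)
(2683 + 2228)/(J - 444) = (2683 + 2228)/(809/3 - 444) = 4911/(-523/3) = 4911*(-3/523) = -14733/523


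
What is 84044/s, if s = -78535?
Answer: -84044/78535 ≈ -1.0701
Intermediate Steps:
84044/s = 84044/(-78535) = 84044*(-1/78535) = -84044/78535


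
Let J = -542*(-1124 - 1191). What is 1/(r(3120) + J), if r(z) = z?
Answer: 1/1257850 ≈ 7.9501e-7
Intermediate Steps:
J = 1254730 (J = -542*(-2315) = 1254730)
1/(r(3120) + J) = 1/(3120 + 1254730) = 1/1257850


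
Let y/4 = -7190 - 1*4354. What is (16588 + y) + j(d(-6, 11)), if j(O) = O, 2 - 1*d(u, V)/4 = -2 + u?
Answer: -29548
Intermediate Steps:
d(u, V) = 16 - 4*u (d(u, V) = 8 - 4*(-2 + u) = 8 + (8 - 4*u) = 16 - 4*u)
y = -46176 (y = 4*(-7190 - 1*4354) = 4*(-7190 - 4354) = 4*(-11544) = -46176)
(16588 + y) + j(d(-6, 11)) = (16588 - 46176) + (16 - 4*(-6)) = -29588 + (16 + 24) = -29588 + 40 = -29548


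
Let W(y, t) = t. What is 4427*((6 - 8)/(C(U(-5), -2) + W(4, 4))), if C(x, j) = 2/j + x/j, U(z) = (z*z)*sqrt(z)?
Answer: -106248/3161 - 442700*I*sqrt(5)/3161 ≈ -33.612 - 313.16*I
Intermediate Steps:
U(z) = z**(5/2) (U(z) = z**2*sqrt(z) = z**(5/2))
4427*((6 - 8)/(C(U(-5), -2) + W(4, 4))) = 4427*((6 - 8)/((2 + (-5)**(5/2))/(-2) + 4)) = 4427*(-2/(-(2 + 25*I*sqrt(5))/2 + 4)) = 4427*(-2/((-1 - 25*I*sqrt(5)/2) + 4)) = 4427*(-2/(3 - 25*I*sqrt(5)/2)) = -8854/(3 - 25*I*sqrt(5)/2)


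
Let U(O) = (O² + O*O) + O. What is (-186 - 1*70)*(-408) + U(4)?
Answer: 104484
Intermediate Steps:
U(O) = O + 2*O² (U(O) = (O² + O²) + O = 2*O² + O = O + 2*O²)
(-186 - 1*70)*(-408) + U(4) = (-186 - 1*70)*(-408) + 4*(1 + 2*4) = (-186 - 70)*(-408) + 4*(1 + 8) = -256*(-408) + 4*9 = 104448 + 36 = 104484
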